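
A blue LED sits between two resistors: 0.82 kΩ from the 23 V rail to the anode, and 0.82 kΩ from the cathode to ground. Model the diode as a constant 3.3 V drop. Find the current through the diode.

I ≈ 12 mA

The two resistors are in series with the diode, so KVL gives 23 = I·0.82 + 3.3 + I·0.82.
I = (23 − 3.3) / (0.82 + 0.82) kΩ = 19.7 / 1.64 = 12 mA.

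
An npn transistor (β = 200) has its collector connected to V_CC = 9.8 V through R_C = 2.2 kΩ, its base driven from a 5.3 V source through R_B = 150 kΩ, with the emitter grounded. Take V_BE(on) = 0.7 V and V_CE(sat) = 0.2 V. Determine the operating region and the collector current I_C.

Assume active: I_B = (5.3 − 0.7)/150 = 0.0307 mA, giving I_C = β·I_B = 6.13 mA.
But then V_CE = 9.8 − 6.13×2.2 = -3.69 V < V_CE(sat) = 0.2 V — impossible in the active region.
So the transistor is saturated. With V_CE = 0.2 V, I_C = (V_CC − 0.2)/R_C = 9.6/2.2 = 4.36 mA.
Check: β·I_B = 6.13 mA > I_C = 4.36 mA, confirming saturation.

saturation; I_C ≈ 4.4 mA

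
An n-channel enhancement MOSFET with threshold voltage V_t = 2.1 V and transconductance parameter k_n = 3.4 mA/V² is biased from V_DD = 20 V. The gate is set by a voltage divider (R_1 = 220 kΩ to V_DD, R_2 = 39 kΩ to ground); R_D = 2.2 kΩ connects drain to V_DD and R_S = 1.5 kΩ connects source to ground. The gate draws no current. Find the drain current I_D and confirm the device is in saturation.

V_G = V_DD·R_2/(R_1+R_2) = 20×39/259 = 3.01 V.
Assume saturation: I_D = (k_n/2)(V_GS − V_t)² with V_GS = V_G − I_D·R_S = 3.01 − 1.5·I_D.
Substituting gives 3.82·I_D² − 5.65·I_D + 1.41 = 0, with roots I_D = 0.319 or 1.16 mA.
The root I_D = 1.16 mA gives V_GS = 1.27 V ≤ V_t, so take I_D = 0.319 mA.
Then V_GS = 2.53 V and V_DS = V_DD − I_D(R_D+R_S) = 20 − 0.319×3.7 = 18.8 V.
Saturation requires V_DS ≥ V_GS − V_t = 0.433 V; 18.8 ≥ 0.433 ✓.

I_D ≈ 0.32 mA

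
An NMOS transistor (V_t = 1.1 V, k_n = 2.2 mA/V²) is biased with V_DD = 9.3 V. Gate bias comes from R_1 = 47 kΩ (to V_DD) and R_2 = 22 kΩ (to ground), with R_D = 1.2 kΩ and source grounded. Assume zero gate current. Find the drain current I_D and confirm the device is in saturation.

I_D ≈ 3.8 mA

V_G = V_DD·R_2/(R_1+R_2) = 9.3×22/69 = 2.97 V. With the source grounded, V_GS = V_G = 2.97 V.
Assume saturation: I_D = (k_n/2)(V_GS − V_t)² = (2.2/2)×(2.97 − 1.1)² = 1.1×1.87² = 3.83 mA.
V_DS = V_DD − I_D·R_D = 9.3 − 3.83×1.2 = 4.71 V.
Saturation requires V_DS ≥ V_GS − V_t = 1.87 V; 4.71 ≥ 1.87 ✓.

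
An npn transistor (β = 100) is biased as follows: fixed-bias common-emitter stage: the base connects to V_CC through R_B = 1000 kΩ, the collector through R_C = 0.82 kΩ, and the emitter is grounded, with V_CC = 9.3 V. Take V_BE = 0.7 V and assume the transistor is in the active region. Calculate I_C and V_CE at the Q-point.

I_C ≈ 0.86 mA, V_CE ≈ 8.6 V

Base loop: V_CC = I_B·R_B + V_BE, so I_B = (9.3 − 0.7)/1000 kΩ = 0.0086 mA.
In the active region I_C = β·I_B = 100 × 0.0086 = 0.86 mA.
Collector loop: V_CE = V_CC − I_C·R_C = 9.3 − 0.86×0.82 = 8.59 V.
Since V_CE = 8.59 V > V_CE(sat) ≈ 0.2 V, the transistor is in the active region as assumed.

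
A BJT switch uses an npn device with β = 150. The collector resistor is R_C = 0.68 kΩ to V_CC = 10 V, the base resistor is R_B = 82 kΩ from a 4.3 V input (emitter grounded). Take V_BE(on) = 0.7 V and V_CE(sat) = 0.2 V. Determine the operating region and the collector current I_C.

active; I_C ≈ 6.6 mA

Assume active. Base-emitter loop: I_B = (V_BB − V_BE)/R_B = (4.3 − 0.7)/82 = 0.0439 mA.
I_C = β·I_B = 150×0.0439 = 6.59 mA.
V_CE = V_CC − I_C·R_C = 10 − 6.59×0.68 = 5.52 V > V_CE(sat), so the active-region assumption holds.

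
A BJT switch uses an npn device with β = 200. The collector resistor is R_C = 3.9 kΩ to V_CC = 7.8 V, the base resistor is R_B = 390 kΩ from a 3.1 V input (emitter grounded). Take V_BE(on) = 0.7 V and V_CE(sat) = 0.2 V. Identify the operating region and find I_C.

Assume active. Base-emitter loop: I_B = (V_BB − V_BE)/R_B = (3.1 − 0.7)/390 = 0.00615 mA.
I_C = β·I_B = 200×0.00615 = 1.23 mA.
V_CE = V_CC − I_C·R_C = 7.8 − 1.23×3.9 = 3 V > V_CE(sat), so the active-region assumption holds.

active; I_C ≈ 1.2 mA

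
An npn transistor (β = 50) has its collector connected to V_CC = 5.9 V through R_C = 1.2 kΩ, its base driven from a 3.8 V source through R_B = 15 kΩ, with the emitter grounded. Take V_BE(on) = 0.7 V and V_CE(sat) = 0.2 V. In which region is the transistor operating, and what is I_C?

Assume active: I_B = (3.8 − 0.7)/15 = 0.207 mA, giving I_C = β·I_B = 10.3 mA.
But then V_CE = 5.9 − 10.3×1.2 = -6.5 V < V_CE(sat) = 0.2 V — impossible in the active region.
So the transistor is saturated. With V_CE = 0.2 V, I_C = (V_CC − 0.2)/R_C = 5.7/1.2 = 4.75 mA.
Check: β·I_B = 10.3 mA > I_C = 4.75 mA, confirming saturation.

saturation; I_C ≈ 4.8 mA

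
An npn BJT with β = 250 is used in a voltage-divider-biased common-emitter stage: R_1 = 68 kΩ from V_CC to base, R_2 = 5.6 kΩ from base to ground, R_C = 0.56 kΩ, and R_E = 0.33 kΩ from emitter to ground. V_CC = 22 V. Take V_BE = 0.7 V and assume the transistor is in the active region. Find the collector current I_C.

Thevenize the base divider: V_Th = V_CC·R_2/(R_1+R_2) = 22×5.6/73.6 = 1.67 V, R_Th = R_1‖R_2 = 5.17 kΩ.
Base-emitter loop: V_Th = I_B·R_Th + V_BE + (β+1)I_B·R_E, so I_B = (1.67 − 0.7) / (5.17 + 251×0.33) = 0.0111 mA.
I_C = β·I_B = 250×0.0111 = 2.77 mA, and I_E = (β+1)I_B = 2.78 mA.
V_CE = V_CC − I_C·R_C − I_E·R_E = 22 − 2.77×0.56 − 2.78×0.33 = 19.5 V.
V_CE = 19.5 V > 0.2 V confirms active-region operation.

I_C ≈ 2.8 mA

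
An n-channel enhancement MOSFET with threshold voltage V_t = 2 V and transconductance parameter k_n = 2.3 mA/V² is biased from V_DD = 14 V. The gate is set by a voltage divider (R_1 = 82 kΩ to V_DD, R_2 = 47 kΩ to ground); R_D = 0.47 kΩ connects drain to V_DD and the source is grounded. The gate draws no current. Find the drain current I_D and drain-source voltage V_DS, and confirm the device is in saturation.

V_G = V_DD·R_2/(R_1+R_2) = 14×47/129 = 5.1 V. With the source grounded, V_GS = V_G = 5.1 V.
Assume saturation: I_D = (k_n/2)(V_GS − V_t)² = (2.3/2)×(5.1 − 2)² = 1.15×3.1² = 11.1 mA.
V_DS = V_DD − I_D·R_D = 14 − 11.1×0.47 = 8.8 V.
Saturation requires V_DS ≥ V_GS − V_t = 3.1 V; 8.8 ≥ 3.1 ✓.

I_D ≈ 11 mA, V_DS ≈ 8.8 V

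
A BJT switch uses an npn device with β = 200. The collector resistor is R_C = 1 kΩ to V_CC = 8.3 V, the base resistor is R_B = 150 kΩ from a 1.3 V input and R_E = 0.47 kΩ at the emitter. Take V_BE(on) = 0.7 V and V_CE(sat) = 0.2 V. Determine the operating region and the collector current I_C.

active; I_C ≈ 0.49 mA

Assume active. Base-emitter loop: I_B = (V_BB − V_BE)/(R_B + (β+1)R_E) = (1.3 − 0.7)/(150 + 201×0.47) = 0.00245 mA.
I_C = β·I_B = 200×0.00245 = 0.491 mA.
V_CE = V_CC − I_C·R_C − I_E·R_E = 8.3 − 0.491×1 − 0.493×0.47 = 7.58 V > V_CE(sat), so the active-region assumption holds.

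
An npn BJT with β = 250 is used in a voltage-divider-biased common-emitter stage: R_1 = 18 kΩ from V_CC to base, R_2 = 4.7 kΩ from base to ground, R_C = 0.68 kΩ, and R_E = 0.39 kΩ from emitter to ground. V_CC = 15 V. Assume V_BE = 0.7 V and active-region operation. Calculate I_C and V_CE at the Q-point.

Thevenize the base divider: V_Th = V_CC·R_2/(R_1+R_2) = 15×4.7/22.7 = 3.11 V, R_Th = R_1‖R_2 = 3.73 kΩ.
Base-emitter loop: V_Th = I_B·R_Th + V_BE + (β+1)I_B·R_E, so I_B = (3.11 − 0.7) / (3.73 + 251×0.39) = 0.0237 mA.
I_C = β·I_B = 250×0.0237 = 5.92 mA, and I_E = (β+1)I_B = 5.94 mA.
V_CE = V_CC − I_C·R_C − I_E·R_E = 15 − 5.92×0.68 − 5.94×0.39 = 8.66 V.
V_CE = 8.66 V > 0.2 V confirms active-region operation.

I_C ≈ 5.9 mA, V_CE ≈ 8.7 V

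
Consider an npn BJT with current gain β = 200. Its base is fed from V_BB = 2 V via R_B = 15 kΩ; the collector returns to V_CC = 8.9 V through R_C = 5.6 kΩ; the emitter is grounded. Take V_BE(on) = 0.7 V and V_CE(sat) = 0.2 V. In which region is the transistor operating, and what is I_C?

saturation; I_C ≈ 1.6 mA

Assume active: I_B = (2 − 0.7)/15 = 0.0867 mA, giving I_C = β·I_B = 17.3 mA.
But then V_CE = 8.9 − 17.3×5.6 = -88.2 V < V_CE(sat) = 0.2 V — impossible in the active region.
So the transistor is saturated. With V_CE = 0.2 V, I_C = (V_CC − 0.2)/R_C = 8.7/5.6 = 1.55 mA.
Check: β·I_B = 17.3 mA > I_C = 1.55 mA, confirming saturation.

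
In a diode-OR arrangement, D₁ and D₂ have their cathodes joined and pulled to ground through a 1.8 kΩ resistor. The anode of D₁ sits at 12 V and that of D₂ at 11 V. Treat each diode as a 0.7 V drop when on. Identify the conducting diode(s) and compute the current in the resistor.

Only D₁ conducts; I_R ≈ 6.3 mA

Assume both conduct. Then node N would need to be at both 12−0.7 = 11.3 V and 11−0.7 = 10.3 V, which is impossible.
Assume only D₁ conducts: V_N = 12 − 0.7 = 11.3 V, so I_R = 11.3/1.8 = 6.28 mA.
Check D₂: its anode-to-cathode voltage is 11 − 11.3 = -0.3 V < 0.7 V, so it is off. The assumption is consistent.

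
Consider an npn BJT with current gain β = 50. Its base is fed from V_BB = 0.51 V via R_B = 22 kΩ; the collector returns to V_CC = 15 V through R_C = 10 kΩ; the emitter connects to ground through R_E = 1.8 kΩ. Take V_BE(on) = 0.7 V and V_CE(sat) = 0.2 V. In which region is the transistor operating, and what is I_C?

V_BB = 0.51 V ≤ V_BE(on) = 0.7 V, so the base-emitter junction is not forward biased.
The transistor is in cutoff: I_B = I_C = 0.

cutoff; I_C ≈ 0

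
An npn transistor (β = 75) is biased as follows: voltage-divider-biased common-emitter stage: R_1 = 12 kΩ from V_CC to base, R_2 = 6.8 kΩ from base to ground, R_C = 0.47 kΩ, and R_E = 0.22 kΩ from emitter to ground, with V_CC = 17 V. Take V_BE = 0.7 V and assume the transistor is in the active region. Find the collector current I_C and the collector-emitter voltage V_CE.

I_C ≈ 19 mA, V_CE ≈ 3.6 V

Thevenize the base divider: V_Th = V_CC·R_2/(R_1+R_2) = 17×6.8/18.8 = 6.15 V, R_Th = R_1‖R_2 = 4.34 kΩ.
Base-emitter loop: V_Th = I_B·R_Th + V_BE + (β+1)I_B·R_E, so I_B = (6.15 − 0.7) / (4.34 + 76×0.22) = 0.259 mA.
I_C = β·I_B = 75×0.259 = 19.4 mA, and I_E = (β+1)I_B = 19.7 mA.
V_CE = V_CC − I_C·R_C − I_E·R_E = 17 − 19.4×0.47 − 19.7×0.22 = 3.55 V.
V_CE = 3.55 V > 0.2 V confirms active-region operation.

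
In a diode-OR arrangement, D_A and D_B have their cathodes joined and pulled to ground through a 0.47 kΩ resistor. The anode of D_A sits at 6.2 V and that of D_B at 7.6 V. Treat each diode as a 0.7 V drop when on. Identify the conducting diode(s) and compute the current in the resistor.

Only D_B conducts; I_R ≈ 15 mA

Assume both conduct. Then node N would need to be at both 6.2−0.7 = 5.5 V and 7.6−0.7 = 6.9 V, which is impossible.
Assume only D_B conducts: V_N = 7.6 − 0.7 = 6.9 V, so I_R = 6.9/0.47 = 14.7 mA.
Check D_A: its anode-to-cathode voltage is 6.2 − 6.9 = -0.7 V < 0.7 V, so it is off. The assumption is consistent.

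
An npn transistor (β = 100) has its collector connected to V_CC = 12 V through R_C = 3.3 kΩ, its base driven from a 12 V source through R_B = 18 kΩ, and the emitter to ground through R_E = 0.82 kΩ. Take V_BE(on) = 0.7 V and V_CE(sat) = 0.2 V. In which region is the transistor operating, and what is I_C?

Assume active: I_B = (12 − 0.7)/(18 + 101×0.82) = 0.112 mA, I_C = β·I_B = 11.2 mA.
Then V_CE = 12 − 11.2×3.3 − 11.3×0.82 = -34.3 V < 0.2 V — the active assumption fails.
Re-solve with V_CE = 0.2 V. KCL at the emitter: V_E/R_E = (V_BB−0.7−V_E)/R_B + (V_CC−0.2−V_E)/R_C, giving V_E = 2.66 V.
I_C = (V_CC − 0.2 − V_E)/R_C = (11.8 − 2.66)/3.3 = 2.77 mA.
Check: I_B = (11.3 − 2.66)/18 = 0.48 mA, and β·I_B = 48 mA > I_C, confirming saturation.

saturation; I_C ≈ 2.8 mA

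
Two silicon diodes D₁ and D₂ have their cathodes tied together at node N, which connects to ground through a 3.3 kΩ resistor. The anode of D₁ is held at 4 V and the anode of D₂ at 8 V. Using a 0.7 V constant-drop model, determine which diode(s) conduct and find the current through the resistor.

Assume both conduct. Then node N would need to be at both 4−0.7 = 3.3 V and 8−0.7 = 7.3 V, which is impossible.
Assume only D₂ conducts: V_N = 8 − 0.7 = 7.3 V, so I_R = 7.3/3.3 = 2.21 mA.
Check D₁: its anode-to-cathode voltage is 4 − 7.3 = -3.3 V < 0.7 V, so it is off. The assumption is consistent.

Only D₂ conducts; I_R ≈ 2.2 mA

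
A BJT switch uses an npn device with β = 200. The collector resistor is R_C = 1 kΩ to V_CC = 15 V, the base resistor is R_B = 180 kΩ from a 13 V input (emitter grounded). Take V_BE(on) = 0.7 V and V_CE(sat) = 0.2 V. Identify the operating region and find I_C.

active; I_C ≈ 14 mA

Assume active. Base-emitter loop: I_B = (V_BB − V_BE)/R_B = (13 − 0.7)/180 = 0.0683 mA.
I_C = β·I_B = 200×0.0683 = 13.7 mA.
V_CE = V_CC − I_C·R_C = 15 − 13.7×1 = 1.33 V > V_CE(sat), so the active-region assumption holds.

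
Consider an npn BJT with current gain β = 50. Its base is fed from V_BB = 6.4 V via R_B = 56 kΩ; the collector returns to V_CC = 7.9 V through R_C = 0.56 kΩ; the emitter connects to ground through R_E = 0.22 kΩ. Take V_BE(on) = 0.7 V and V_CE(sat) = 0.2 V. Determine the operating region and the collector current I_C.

active; I_C ≈ 4.2 mA

Assume active. Base-emitter loop: I_B = (V_BB − V_BE)/(R_B + (β+1)R_E) = (6.4 − 0.7)/(56 + 51×0.22) = 0.0848 mA.
I_C = β·I_B = 50×0.0848 = 4.24 mA.
V_CE = V_CC − I_C·R_C − I_E·R_E = 7.9 − 4.24×0.56 − 4.32×0.22 = 4.57 V > V_CE(sat), so the active-region assumption holds.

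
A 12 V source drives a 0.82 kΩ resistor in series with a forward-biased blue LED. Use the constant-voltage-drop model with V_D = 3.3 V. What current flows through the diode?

KVL around the loop: 12 = V_D + I·R = 3.3 + I × 0.82 kΩ.
So I = (12 − 3.3) / 0.82 kΩ = 8.7 / 0.82 = 10.6 mA.

I ≈ 11 mA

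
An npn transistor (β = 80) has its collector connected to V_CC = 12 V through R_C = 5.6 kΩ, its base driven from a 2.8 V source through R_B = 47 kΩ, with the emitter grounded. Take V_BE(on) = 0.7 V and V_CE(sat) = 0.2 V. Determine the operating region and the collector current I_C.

Assume active: I_B = (2.8 − 0.7)/47 = 0.0447 mA, giving I_C = β·I_B = 3.57 mA.
But then V_CE = 12 − 3.57×5.6 = -8.02 V < V_CE(sat) = 0.2 V — impossible in the active region.
So the transistor is saturated. With V_CE = 0.2 V, I_C = (V_CC − 0.2)/R_C = 11.8/5.6 = 2.11 mA.
Check: β·I_B = 3.57 mA > I_C = 2.11 mA, confirming saturation.

saturation; I_C ≈ 2.1 mA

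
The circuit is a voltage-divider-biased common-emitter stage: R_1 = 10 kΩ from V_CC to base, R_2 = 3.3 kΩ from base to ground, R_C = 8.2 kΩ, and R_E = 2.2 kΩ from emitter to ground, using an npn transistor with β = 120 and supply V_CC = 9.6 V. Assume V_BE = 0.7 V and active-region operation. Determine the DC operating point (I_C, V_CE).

Thevenize the base divider: V_Th = V_CC·R_2/(R_1+R_2) = 9.6×3.3/13.3 = 2.38 V, R_Th = R_1‖R_2 = 2.48 kΩ.
Base-emitter loop: V_Th = I_B·R_Th + V_BE + (β+1)I_B·R_E, so I_B = (2.38 − 0.7) / (2.48 + 121×2.2) = 0.00626 mA.
I_C = β·I_B = 120×0.00626 = 0.751 mA, and I_E = (β+1)I_B = 0.757 mA.
V_CE = V_CC − I_C·R_C − I_E·R_E = 9.6 − 0.751×8.2 − 0.757×2.2 = 1.77 V.
V_CE = 1.77 V > 0.2 V confirms active-region operation.

I_C ≈ 0.75 mA, V_CE ≈ 1.8 V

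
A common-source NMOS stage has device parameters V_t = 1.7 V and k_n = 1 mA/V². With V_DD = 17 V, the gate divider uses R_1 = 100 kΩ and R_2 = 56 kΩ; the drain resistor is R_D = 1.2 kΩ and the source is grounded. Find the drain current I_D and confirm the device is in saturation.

V_G = V_DD·R_2/(R_1+R_2) = 17×56/156 = 6.1 V. With the source grounded, V_GS = V_G = 6.1 V.
Assume saturation: I_D = (k_n/2)(V_GS − V_t)² = (1/2)×(6.1 − 1.7)² = 0.5×4.4² = 9.69 mA.
V_DS = V_DD − I_D·R_D = 17 − 9.69×1.2 = 5.37 V.
Saturation requires V_DS ≥ V_GS − V_t = 4.4 V; 5.37 ≥ 4.4 ✓.

I_D ≈ 9.7 mA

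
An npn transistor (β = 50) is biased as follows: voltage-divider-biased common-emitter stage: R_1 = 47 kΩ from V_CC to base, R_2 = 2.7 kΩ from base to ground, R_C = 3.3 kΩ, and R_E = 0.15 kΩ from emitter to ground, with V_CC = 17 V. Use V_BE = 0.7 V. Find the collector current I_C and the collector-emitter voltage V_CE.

I_C ≈ 1.1 mA, V_CE ≈ 13 V

Thevenize the base divider: V_Th = V_CC·R_2/(R_1+R_2) = 17×2.7/49.7 = 0.924 V, R_Th = R_1‖R_2 = 2.55 kΩ.
Base-emitter loop: V_Th = I_B·R_Th + V_BE + (β+1)I_B·R_E, so I_B = (0.924 − 0.7) / (2.55 + 51×0.15) = 0.0219 mA.
I_C = β·I_B = 50×0.0219 = 1.1 mA, and I_E = (β+1)I_B = 1.12 mA.
V_CE = V_CC − I_C·R_C − I_E·R_E = 17 − 1.1×3.3 − 1.12×0.15 = 13.2 V.
V_CE = 13.2 V > 0.2 V confirms active-region operation.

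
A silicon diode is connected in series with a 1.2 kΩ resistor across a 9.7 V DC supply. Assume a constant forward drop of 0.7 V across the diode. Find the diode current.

I ≈ 7.5 mA

KVL around the loop: 9.7 = V_D + I·R = 0.7 + I × 1.2 kΩ.
So I = (9.7 − 0.7) / 1.2 kΩ = 9 / 1.2 = 7.5 mA.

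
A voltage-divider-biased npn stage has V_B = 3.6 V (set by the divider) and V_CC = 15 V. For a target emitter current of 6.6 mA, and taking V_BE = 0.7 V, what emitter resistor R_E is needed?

V_E = V_B − V_BE = 3.6 − 0.7 = 2.9 V.
R_E = V_E / I_E = 2.9 / 6.6 = 0.439 kΩ.

R_E ≈ 0.44 kΩ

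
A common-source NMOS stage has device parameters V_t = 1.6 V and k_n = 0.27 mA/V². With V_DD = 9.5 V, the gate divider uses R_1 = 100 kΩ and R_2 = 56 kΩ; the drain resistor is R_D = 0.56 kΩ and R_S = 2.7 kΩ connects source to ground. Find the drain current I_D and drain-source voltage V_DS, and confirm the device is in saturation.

I_D ≈ 0.21 mA, V_DS ≈ 8.8 V

V_G = V_DD·R_2/(R_1+R_2) = 9.5×56/156 = 3.41 V.
Assume saturation: I_D = (k_n/2)(V_GS − V_t)² with V_GS = V_G − I_D·R_S = 3.41 − 2.7·I_D.
Substituting gives 0.984·I_D² − 2.32·I_D + 0.442 = 0, with roots I_D = 0.209 or 2.15 mA.
The root I_D = 2.15 mA gives V_GS = -2.39 V ≤ V_t, so take I_D = 0.209 mA.
Then V_GS = 2.85 V and V_DS = V_DD − I_D(R_D+R_S) = 9.5 − 0.209×3.26 = 8.82 V.
Saturation requires V_DS ≥ V_GS − V_t = 1.25 V; 8.82 ≥ 1.25 ✓.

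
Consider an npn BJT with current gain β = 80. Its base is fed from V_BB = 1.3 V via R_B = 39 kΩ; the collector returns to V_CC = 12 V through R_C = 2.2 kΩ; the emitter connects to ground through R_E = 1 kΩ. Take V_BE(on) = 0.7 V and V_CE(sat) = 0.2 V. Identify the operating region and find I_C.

Assume active. Base-emitter loop: I_B = (V_BB − V_BE)/(R_B + (β+1)R_E) = (1.3 − 0.7)/(39 + 81×1) = 0.005 mA.
I_C = β·I_B = 80×0.005 = 0.4 mA.
V_CE = V_CC − I_C·R_C − I_E·R_E = 12 − 0.4×2.2 − 0.405×1 = 10.7 V > V_CE(sat), so the active-region assumption holds.

active; I_C ≈ 0.4 mA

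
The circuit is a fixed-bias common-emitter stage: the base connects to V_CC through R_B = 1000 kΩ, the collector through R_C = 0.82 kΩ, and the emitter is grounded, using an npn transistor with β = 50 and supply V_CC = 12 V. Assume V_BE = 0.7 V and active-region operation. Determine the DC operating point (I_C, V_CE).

I_C ≈ 0.57 mA, V_CE ≈ 12 V

Base loop: V_CC = I_B·R_B + V_BE, so I_B = (12 − 0.7)/1000 kΩ = 0.0113 mA.
In the active region I_C = β·I_B = 50 × 0.0113 = 0.565 mA.
Collector loop: V_CE = V_CC − I_C·R_C = 12 − 0.565×0.82 = 11.5 V.
Since V_CE = 11.5 V > V_CE(sat) ≈ 0.2 V, the transistor is in the active region as assumed.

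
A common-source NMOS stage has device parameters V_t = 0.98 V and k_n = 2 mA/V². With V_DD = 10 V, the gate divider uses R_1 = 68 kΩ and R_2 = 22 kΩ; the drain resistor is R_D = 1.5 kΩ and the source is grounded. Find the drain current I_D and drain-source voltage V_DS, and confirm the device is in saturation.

I_D ≈ 2.1 mA, V_DS ≈ 6.8 V

V_G = V_DD·R_2/(R_1+R_2) = 10×22/90 = 2.44 V. With the source grounded, V_GS = V_G = 2.44 V.
Assume saturation: I_D = (k_n/2)(V_GS − V_t)² = (2/2)×(2.44 − 0.98)² = 1×1.46² = 2.14 mA.
V_DS = V_DD − I_D·R_D = 10 − 2.14×1.5 = 6.78 V.
Saturation requires V_DS ≥ V_GS − V_t = 1.46 V; 6.78 ≥ 1.46 ✓.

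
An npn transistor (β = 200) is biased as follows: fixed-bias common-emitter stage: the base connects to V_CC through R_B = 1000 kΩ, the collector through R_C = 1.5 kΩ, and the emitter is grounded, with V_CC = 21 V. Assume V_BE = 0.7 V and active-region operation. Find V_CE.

Base loop: V_CC = I_B·R_B + V_BE, so I_B = (21 − 0.7)/1000 kΩ = 0.0203 mA.
In the active region I_C = β·I_B = 200 × 0.0203 = 4.06 mA.
Collector loop: V_CE = V_CC − I_C·R_C = 21 − 4.06×1.5 = 14.9 V.
Since V_CE = 14.9 V > V_CE(sat) ≈ 0.2 V, the transistor is in the active region as assumed.

V_CE ≈ 15 V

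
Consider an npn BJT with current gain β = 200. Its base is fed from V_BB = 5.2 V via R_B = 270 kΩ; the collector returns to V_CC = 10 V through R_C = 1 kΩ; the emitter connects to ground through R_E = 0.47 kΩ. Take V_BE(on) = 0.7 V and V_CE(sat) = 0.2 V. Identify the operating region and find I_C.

active; I_C ≈ 2.5 mA

Assume active. Base-emitter loop: I_B = (V_BB − V_BE)/(R_B + (β+1)R_E) = (5.2 − 0.7)/(270 + 201×0.47) = 0.0123 mA.
I_C = β·I_B = 200×0.0123 = 2.47 mA.
V_CE = V_CC − I_C·R_C − I_E·R_E = 10 − 2.47×1 − 2.48×0.47 = 6.36 V > V_CE(sat), so the active-region assumption holds.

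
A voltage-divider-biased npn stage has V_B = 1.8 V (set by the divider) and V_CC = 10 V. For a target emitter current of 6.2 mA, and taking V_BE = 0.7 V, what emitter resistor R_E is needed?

V_E = V_B − V_BE = 1.8 − 0.7 = 1.1 V.
R_E = V_E / I_E = 1.1 / 6.2 = 0.177 kΩ.

R_E ≈ 0.18 kΩ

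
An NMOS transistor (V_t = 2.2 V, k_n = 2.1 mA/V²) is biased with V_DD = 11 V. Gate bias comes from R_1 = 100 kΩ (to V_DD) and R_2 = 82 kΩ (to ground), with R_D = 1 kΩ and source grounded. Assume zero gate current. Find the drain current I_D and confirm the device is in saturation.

I_D ≈ 8 mA

V_G = V_DD·R_2/(R_1+R_2) = 11×82/182 = 4.96 V. With the source grounded, V_GS = V_G = 4.96 V.
Assume saturation: I_D = (k_n/2)(V_GS − V_t)² = (2.1/2)×(4.96 − 2.2)² = 1.05×2.76² = 7.98 mA.
V_DS = V_DD − I_D·R_D = 11 − 7.98×1 = 3.02 V.
Saturation requires V_DS ≥ V_GS − V_t = 2.76 V; 3.02 ≥ 2.76 ✓.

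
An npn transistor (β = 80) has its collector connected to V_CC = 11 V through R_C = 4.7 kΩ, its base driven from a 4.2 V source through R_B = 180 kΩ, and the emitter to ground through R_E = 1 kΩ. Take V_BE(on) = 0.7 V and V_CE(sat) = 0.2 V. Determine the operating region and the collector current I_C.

Assume active. Base-emitter loop: I_B = (V_BB − V_BE)/(R_B + (β+1)R_E) = (4.2 − 0.7)/(180 + 81×1) = 0.0134 mA.
I_C = β·I_B = 80×0.0134 = 1.07 mA.
V_CE = V_CC − I_C·R_C − I_E·R_E = 11 − 1.07×4.7 − 1.09×1 = 4.87 V > V_CE(sat), so the active-region assumption holds.

active; I_C ≈ 1.1 mA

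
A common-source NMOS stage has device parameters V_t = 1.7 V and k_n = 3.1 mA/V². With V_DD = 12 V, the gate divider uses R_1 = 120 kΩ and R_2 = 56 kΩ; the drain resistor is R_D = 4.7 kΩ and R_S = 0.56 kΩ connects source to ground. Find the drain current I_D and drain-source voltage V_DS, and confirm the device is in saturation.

V_G = V_DD·R_2/(R_1+R_2) = 12×56/176 = 3.82 V.
Assume saturation: I_D = (k_n/2)(V_GS − V_t)² with V_GS = V_G − I_D·R_S = 3.82 − 0.56·I_D.
Substituting gives 0.486·I_D² − 4.68·I_D + 6.95 = 0, with roots I_D = 1.84 or 7.78 mA.
The root I_D = 7.78 mA gives V_GS = -0.541 V ≤ V_t, so take I_D = 1.84 mA.
Then V_GS = 2.79 V and V_DS = V_DD − I_D(R_D+R_S) = 12 − 1.84×5.26 = 2.33 V.
Saturation requires V_DS ≥ V_GS − V_t = 1.09 V; 2.33 ≥ 1.09 ✓.

I_D ≈ 1.8 mA, V_DS ≈ 2.3 V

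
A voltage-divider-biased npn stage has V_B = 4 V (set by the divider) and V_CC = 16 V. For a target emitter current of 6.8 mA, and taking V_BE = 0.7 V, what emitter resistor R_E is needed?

R_E ≈ 0.49 kΩ

V_E = V_B − V_BE = 4 − 0.7 = 3.3 V.
R_E = V_E / I_E = 3.3 / 6.8 = 0.485 kΩ.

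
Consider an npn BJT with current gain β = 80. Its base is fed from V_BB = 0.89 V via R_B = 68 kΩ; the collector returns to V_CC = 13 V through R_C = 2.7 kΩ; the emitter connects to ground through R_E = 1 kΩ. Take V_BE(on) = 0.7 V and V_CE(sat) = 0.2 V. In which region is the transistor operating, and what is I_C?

Assume active. Base-emitter loop: I_B = (V_BB − V_BE)/(R_B + (β+1)R_E) = (0.89 − 0.7)/(68 + 81×1) = 0.00128 mA.
I_C = β·I_B = 80×0.00128 = 0.102 mA.
V_CE = V_CC − I_C·R_C − I_E·R_E = 13 − 0.102×2.7 − 0.103×1 = 12.6 V > V_CE(sat), so the active-region assumption holds.

active; I_C ≈ 0.1 mA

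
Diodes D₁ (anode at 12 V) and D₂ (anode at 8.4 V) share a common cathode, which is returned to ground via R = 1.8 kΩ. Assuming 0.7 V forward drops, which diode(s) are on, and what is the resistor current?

Assume both conduct. Then node N would need to be at both 12−0.7 = 11.3 V and 8.4−0.7 = 7.7 V, which is impossible.
Assume only D₁ conducts: V_N = 12 − 0.7 = 11.3 V, so I_R = 11.3/1.8 = 6.28 mA.
Check D₂: its anode-to-cathode voltage is 8.4 − 11.3 = -2.9 V < 0.7 V, so it is off. The assumption is consistent.

Only D₁ conducts; I_R ≈ 6.3 mA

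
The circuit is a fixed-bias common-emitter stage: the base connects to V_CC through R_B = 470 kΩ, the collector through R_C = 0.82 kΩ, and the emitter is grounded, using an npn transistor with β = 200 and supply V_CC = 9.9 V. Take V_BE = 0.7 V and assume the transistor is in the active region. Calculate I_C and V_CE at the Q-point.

Base loop: V_CC = I_B·R_B + V_BE, so I_B = (9.9 − 0.7)/470 kΩ = 0.0196 mA.
In the active region I_C = β·I_B = 200 × 0.0196 = 3.91 mA.
Collector loop: V_CE = V_CC − I_C·R_C = 9.9 − 3.91×0.82 = 6.69 V.
Since V_CE = 6.69 V > V_CE(sat) ≈ 0.2 V, the transistor is in the active region as assumed.

I_C ≈ 3.9 mA, V_CE ≈ 6.7 V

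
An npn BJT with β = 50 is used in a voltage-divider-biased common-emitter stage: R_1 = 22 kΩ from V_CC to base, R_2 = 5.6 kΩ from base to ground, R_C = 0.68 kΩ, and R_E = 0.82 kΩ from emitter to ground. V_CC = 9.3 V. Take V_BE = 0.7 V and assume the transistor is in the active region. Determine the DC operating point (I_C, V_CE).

I_C ≈ 1.3 mA, V_CE ≈ 7.4 V

Thevenize the base divider: V_Th = V_CC·R_2/(R_1+R_2) = 9.3×5.6/27.6 = 1.89 V, R_Th = R_1‖R_2 = 4.46 kΩ.
Base-emitter loop: V_Th = I_B·R_Th + V_BE + (β+1)I_B·R_E, so I_B = (1.89 − 0.7) / (4.46 + 51×0.82) = 0.0256 mA.
I_C = β·I_B = 50×0.0256 = 1.28 mA, and I_E = (β+1)I_B = 1.31 mA.
V_CE = V_CC − I_C·R_C − I_E·R_E = 9.3 − 1.28×0.68 − 1.31×0.82 = 7.36 V.
V_CE = 7.36 V > 0.2 V confirms active-region operation.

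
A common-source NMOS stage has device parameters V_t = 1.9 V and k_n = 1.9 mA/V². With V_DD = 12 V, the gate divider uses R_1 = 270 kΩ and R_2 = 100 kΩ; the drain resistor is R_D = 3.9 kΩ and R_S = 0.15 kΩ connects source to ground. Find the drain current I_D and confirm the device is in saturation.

V_G = V_DD·R_2/(R_1+R_2) = 12×100/370 = 3.24 V.
Assume saturation: I_D = (k_n/2)(V_GS − V_t)² with V_GS = V_G − I_D·R_S = 3.24 − 0.15·I_D.
Substituting gives 0.0214·I_D² − 1.38·I_D + 1.71 = 0, with roots I_D = 1.26 or 63.4 mA.
The root I_D = 63.4 mA gives V_GS = -6.27 V ≤ V_t, so take I_D = 1.26 mA.
Then V_GS = 3.05 V and V_DS = V_DD − I_D(R_D+R_S) = 12 − 1.26×4.05 = 6.88 V.
Saturation requires V_DS ≥ V_GS − V_t = 1.15 V; 6.88 ≥ 1.15 ✓.

I_D ≈ 1.3 mA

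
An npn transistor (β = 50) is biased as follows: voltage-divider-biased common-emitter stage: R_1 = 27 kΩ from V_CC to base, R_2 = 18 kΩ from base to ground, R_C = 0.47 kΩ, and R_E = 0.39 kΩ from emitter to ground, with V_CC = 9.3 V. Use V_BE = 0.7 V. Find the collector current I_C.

Thevenize the base divider: V_Th = V_CC·R_2/(R_1+R_2) = 9.3×18/45 = 3.72 V, R_Th = R_1‖R_2 = 10.8 kΩ.
Base-emitter loop: V_Th = I_B·R_Th + V_BE + (β+1)I_B·R_E, so I_B = (3.72 − 0.7) / (10.8 + 51×0.39) = 0.0984 mA.
I_C = β·I_B = 50×0.0984 = 4.92 mA, and I_E = (β+1)I_B = 5.02 mA.
V_CE = V_CC − I_C·R_C − I_E·R_E = 9.3 − 4.92×0.47 − 5.02×0.39 = 5.03 V.
V_CE = 5.03 V > 0.2 V confirms active-region operation.

I_C ≈ 4.9 mA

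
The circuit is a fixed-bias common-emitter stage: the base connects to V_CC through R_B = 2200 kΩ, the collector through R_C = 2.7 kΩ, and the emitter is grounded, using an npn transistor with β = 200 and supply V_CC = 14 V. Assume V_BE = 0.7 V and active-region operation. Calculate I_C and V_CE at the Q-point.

Base loop: V_CC = I_B·R_B + V_BE, so I_B = (14 − 0.7)/2200 kΩ = 0.00605 mA.
In the active region I_C = β·I_B = 200 × 0.00605 = 1.21 mA.
Collector loop: V_CE = V_CC − I_C·R_C = 14 − 1.21×2.7 = 10.7 V.
Since V_CE = 10.7 V > V_CE(sat) ≈ 0.2 V, the transistor is in the active region as assumed.

I_C ≈ 1.2 mA, V_CE ≈ 11 V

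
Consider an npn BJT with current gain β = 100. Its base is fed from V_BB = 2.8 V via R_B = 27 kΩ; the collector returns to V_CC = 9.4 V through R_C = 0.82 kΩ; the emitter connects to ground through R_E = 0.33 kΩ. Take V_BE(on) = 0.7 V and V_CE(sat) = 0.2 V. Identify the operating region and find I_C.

active; I_C ≈ 3.5 mA

Assume active. Base-emitter loop: I_B = (V_BB − V_BE)/(R_B + (β+1)R_E) = (2.8 − 0.7)/(27 + 101×0.33) = 0.0348 mA.
I_C = β·I_B = 100×0.0348 = 3.48 mA.
V_CE = V_CC − I_C·R_C − I_E·R_E = 9.4 − 3.48×0.82 − 3.52×0.33 = 5.39 V > V_CE(sat), so the active-region assumption holds.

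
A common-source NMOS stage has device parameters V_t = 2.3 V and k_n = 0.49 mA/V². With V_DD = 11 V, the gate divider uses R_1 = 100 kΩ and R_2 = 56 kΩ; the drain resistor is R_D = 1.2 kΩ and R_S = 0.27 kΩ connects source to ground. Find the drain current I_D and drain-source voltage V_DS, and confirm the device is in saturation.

I_D ≈ 0.55 mA, V_DS ≈ 10 V

V_G = V_DD·R_2/(R_1+R_2) = 11×56/156 = 3.95 V.
Assume saturation: I_D = (k_n/2)(V_GS − V_t)² with V_GS = V_G − I_D·R_S = 3.95 − 0.27·I_D.
Substituting gives 0.0179·I_D² − 1.22·I_D + 0.666 = 0, with roots I_D = 0.551 or 67.7 mA.
The root I_D = 67.7 mA gives V_GS = -14.3 V ≤ V_t, so take I_D = 0.551 mA.
Then V_GS = 3.8 V and V_DS = V_DD − I_D(R_D+R_S) = 11 − 0.551×1.47 = 10.2 V.
Saturation requires V_DS ≥ V_GS − V_t = 1.5 V; 10.2 ≥ 1.5 ✓.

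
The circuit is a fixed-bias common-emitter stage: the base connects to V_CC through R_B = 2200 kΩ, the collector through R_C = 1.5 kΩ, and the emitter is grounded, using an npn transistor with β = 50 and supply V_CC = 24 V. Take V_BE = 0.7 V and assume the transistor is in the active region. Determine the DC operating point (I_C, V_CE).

I_C ≈ 0.53 mA, V_CE ≈ 23 V

Base loop: V_CC = I_B·R_B + V_BE, so I_B = (24 − 0.7)/2200 kΩ = 0.0106 mA.
In the active region I_C = β·I_B = 50 × 0.0106 = 0.53 mA.
Collector loop: V_CE = V_CC − I_C·R_C = 24 − 0.53×1.5 = 23.2 V.
Since V_CE = 23.2 V > V_CE(sat) ≈ 0.2 V, the transistor is in the active region as assumed.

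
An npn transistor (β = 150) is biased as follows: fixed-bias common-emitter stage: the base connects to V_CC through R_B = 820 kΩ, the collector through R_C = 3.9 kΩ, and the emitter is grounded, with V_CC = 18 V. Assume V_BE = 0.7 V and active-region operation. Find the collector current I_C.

I_C ≈ 3.2 mA

Base loop: V_CC = I_B·R_B + V_BE, so I_B = (18 − 0.7)/820 kΩ = 0.0211 mA.
In the active region I_C = β·I_B = 150 × 0.0211 = 3.16 mA.
Collector loop: V_CE = V_CC − I_C·R_C = 18 − 3.16×3.9 = 5.66 V.
Since V_CE = 5.66 V > V_CE(sat) ≈ 0.2 V, the transistor is in the active region as assumed.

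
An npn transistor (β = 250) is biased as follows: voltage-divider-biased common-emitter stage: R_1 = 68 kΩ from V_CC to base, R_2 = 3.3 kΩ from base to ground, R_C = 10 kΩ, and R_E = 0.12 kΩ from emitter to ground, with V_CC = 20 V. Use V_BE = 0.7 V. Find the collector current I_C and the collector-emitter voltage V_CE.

Thevenize the base divider: V_Th = V_CC·R_2/(R_1+R_2) = 20×3.3/71.3 = 0.926 V, R_Th = R_1‖R_2 = 3.15 kΩ.
Base-emitter loop: V_Th = I_B·R_Th + V_BE + (β+1)I_B·R_E, so I_B = (0.926 − 0.7) / (3.15 + 251×0.12) = 0.00678 mA.
I_C = β·I_B = 250×0.00678 = 1.7 mA, and I_E = (β+1)I_B = 1.7 mA.
V_CE = V_CC − I_C·R_C − I_E·R_E = 20 − 1.7×10 − 1.7×0.12 = 2.84 V.
V_CE = 2.84 V > 0.2 V confirms active-region operation.

I_C ≈ 1.7 mA, V_CE ≈ 2.8 V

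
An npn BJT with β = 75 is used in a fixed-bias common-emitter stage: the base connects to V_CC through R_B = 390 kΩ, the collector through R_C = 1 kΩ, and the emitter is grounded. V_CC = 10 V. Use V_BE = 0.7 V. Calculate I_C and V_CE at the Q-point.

Base loop: V_CC = I_B·R_B + V_BE, so I_B = (10 − 0.7)/390 kΩ = 0.0238 mA.
In the active region I_C = β·I_B = 75 × 0.0238 = 1.79 mA.
Collector loop: V_CE = V_CC − I_C·R_C = 10 − 1.79×1 = 8.21 V.
Since V_CE = 8.21 V > V_CE(sat) ≈ 0.2 V, the transistor is in the active region as assumed.

I_C ≈ 1.8 mA, V_CE ≈ 8.2 V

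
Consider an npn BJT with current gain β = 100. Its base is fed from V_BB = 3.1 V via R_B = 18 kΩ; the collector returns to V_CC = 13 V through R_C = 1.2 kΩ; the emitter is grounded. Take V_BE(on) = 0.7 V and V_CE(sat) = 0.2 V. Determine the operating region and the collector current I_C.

saturation; I_C ≈ 11 mA

Assume active: I_B = (3.1 − 0.7)/18 = 0.133 mA, giving I_C = β·I_B = 13.3 mA.
But then V_CE = 13 − 13.3×1.2 = -3 V < V_CE(sat) = 0.2 V — impossible in the active region.
So the transistor is saturated. With V_CE = 0.2 V, I_C = (V_CC − 0.2)/R_C = 12.8/1.2 = 10.7 mA.
Check: β·I_B = 13.3 mA > I_C = 10.7 mA, confirming saturation.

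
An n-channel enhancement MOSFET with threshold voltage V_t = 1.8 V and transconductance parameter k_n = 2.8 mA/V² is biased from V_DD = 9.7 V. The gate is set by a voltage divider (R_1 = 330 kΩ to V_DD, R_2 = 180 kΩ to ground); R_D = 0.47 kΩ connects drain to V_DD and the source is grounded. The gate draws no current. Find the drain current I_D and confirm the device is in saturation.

V_G = V_DD·R_2/(R_1+R_2) = 9.7×180/510 = 3.42 V. With the source grounded, V_GS = V_G = 3.42 V.
Assume saturation: I_D = (k_n/2)(V_GS − V_t)² = (2.8/2)×(3.42 − 1.8)² = 1.4×1.62² = 3.69 mA.
V_DS = V_DD − I_D·R_D = 9.7 − 3.69×0.47 = 7.97 V.
Saturation requires V_DS ≥ V_GS − V_t = 1.62 V; 7.97 ≥ 1.62 ✓.

I_D ≈ 3.7 mA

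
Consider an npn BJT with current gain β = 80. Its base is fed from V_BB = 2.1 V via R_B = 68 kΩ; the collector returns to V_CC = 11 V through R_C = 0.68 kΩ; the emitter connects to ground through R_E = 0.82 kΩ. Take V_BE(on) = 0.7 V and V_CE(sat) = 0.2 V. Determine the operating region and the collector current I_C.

Assume active. Base-emitter loop: I_B = (V_BB − V_BE)/(R_B + (β+1)R_E) = (2.1 − 0.7)/(68 + 81×0.82) = 0.0104 mA.
I_C = β·I_B = 80×0.0104 = 0.833 mA.
V_CE = V_CC − I_C·R_C − I_E·R_E = 11 − 0.833×0.68 − 0.844×0.82 = 9.74 V > V_CE(sat), so the active-region assumption holds.

active; I_C ≈ 0.83 mA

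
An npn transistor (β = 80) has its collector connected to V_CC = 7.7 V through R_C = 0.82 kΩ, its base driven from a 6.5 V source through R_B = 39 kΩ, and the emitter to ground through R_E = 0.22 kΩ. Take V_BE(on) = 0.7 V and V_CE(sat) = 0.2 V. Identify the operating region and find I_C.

Assume active: I_B = (6.5 − 0.7)/(39 + 81×0.22) = 0.102 mA, I_C = β·I_B = 8.17 mA.
Then V_CE = 7.7 − 8.17×0.82 − 8.27×0.22 = -0.815 V < 0.2 V — the active assumption fails.
Re-solve with V_CE = 0.2 V. KCL at the emitter: V_E/R_E = (V_BB−0.7−V_E)/R_B + (V_CC−0.2−V_E)/R_C, giving V_E = 1.61 V.
I_C = (V_CC − 0.2 − V_E)/R_C = (7.5 − 1.61)/0.82 = 7.19 mA.
Check: I_B = (5.8 − 1.61)/39 = 0.108 mA, and β·I_B = 8.6 mA > I_C, confirming saturation.

saturation; I_C ≈ 7.2 mA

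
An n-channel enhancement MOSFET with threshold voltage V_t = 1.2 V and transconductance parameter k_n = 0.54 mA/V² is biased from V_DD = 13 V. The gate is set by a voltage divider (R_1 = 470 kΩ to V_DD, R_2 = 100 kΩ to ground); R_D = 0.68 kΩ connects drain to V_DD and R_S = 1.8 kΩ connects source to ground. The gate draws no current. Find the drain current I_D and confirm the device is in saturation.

V_G = V_DD·R_2/(R_1+R_2) = 13×100/570 = 2.28 V.
Assume saturation: I_D = (k_n/2)(V_GS − V_t)² with V_GS = V_G − I_D·R_S = 2.28 − 1.8·I_D.
Substituting gives 0.875·I_D² − 2.05·I_D + 0.315 = 0, with roots I_D = 0.165 or 2.18 mA.
The root I_D = 2.18 mA gives V_GS = -1.64 V ≤ V_t, so take I_D = 0.165 mA.
Then V_GS = 1.98 V and V_DS = V_DD − I_D(R_D+R_S) = 13 − 0.165×2.48 = 12.6 V.
Saturation requires V_DS ≥ V_GS − V_t = 0.783 V; 12.6 ≥ 0.783 ✓.

I_D ≈ 0.17 mA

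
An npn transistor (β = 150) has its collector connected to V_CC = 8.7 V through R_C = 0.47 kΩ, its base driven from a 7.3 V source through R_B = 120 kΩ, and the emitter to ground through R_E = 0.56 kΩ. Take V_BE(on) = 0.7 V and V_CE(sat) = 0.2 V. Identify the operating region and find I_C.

active; I_C ≈ 4.8 mA

Assume active. Base-emitter loop: I_B = (V_BB − V_BE)/(R_B + (β+1)R_E) = (7.3 − 0.7)/(120 + 151×0.56) = 0.0323 mA.
I_C = β·I_B = 150×0.0323 = 4.84 mA.
V_CE = V_CC − I_C·R_C − I_E·R_E = 8.7 − 4.84×0.47 − 4.87×0.56 = 3.7 V > V_CE(sat), so the active-region assumption holds.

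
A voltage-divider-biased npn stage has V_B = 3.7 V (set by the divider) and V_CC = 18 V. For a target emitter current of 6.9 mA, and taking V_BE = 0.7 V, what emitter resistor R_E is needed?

V_E = V_B − V_BE = 3.7 − 0.7 = 3 V.
R_E = V_E / I_E = 3 / 6.9 = 0.435 kΩ.

R_E ≈ 0.43 kΩ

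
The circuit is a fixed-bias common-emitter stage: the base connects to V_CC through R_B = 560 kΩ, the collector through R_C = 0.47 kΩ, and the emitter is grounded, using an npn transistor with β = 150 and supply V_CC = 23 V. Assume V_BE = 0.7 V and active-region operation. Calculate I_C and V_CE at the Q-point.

I_C ≈ 6 mA, V_CE ≈ 20 V

Base loop: V_CC = I_B·R_B + V_BE, so I_B = (23 − 0.7)/560 kΩ = 0.0398 mA.
In the active region I_C = β·I_B = 150 × 0.0398 = 5.97 mA.
Collector loop: V_CE = V_CC − I_C·R_C = 23 − 5.97×0.47 = 20.2 V.
Since V_CE = 20.2 V > V_CE(sat) ≈ 0.2 V, the transistor is in the active region as assumed.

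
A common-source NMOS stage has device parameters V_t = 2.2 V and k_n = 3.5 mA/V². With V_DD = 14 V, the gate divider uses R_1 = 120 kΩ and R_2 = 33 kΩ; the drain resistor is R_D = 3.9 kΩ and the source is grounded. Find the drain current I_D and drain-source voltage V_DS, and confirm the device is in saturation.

I_D ≈ 1.2 mA, V_DS ≈ 9.4 V

V_G = V_DD·R_2/(R_1+R_2) = 14×33/153 = 3.02 V. With the source grounded, V_GS = V_G = 3.02 V.
Assume saturation: I_D = (k_n/2)(V_GS − V_t)² = (3.5/2)×(3.02 − 2.2)² = 1.75×0.82² = 1.18 mA.
V_DS = V_DD − I_D·R_D = 14 − 1.18×3.9 = 9.42 V.
Saturation requires V_DS ≥ V_GS − V_t = 0.82 V; 9.42 ≥ 0.82 ✓.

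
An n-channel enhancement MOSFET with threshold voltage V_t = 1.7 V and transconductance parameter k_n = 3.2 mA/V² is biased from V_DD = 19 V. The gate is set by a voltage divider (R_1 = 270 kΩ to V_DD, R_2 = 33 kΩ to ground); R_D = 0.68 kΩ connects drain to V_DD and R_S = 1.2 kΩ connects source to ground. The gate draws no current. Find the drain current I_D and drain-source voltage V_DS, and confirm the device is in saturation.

I_D ≈ 0.1 mA, V_DS ≈ 19 V

V_G = V_DD·R_2/(R_1+R_2) = 19×33/303 = 2.07 V.
Assume saturation: I_D = (k_n/2)(V_GS − V_t)² with V_GS = V_G − I_D·R_S = 2.07 − 1.2·I_D.
Substituting gives 2.3·I_D² − 2.42·I_D + 0.218 = 0, with roots I_D = 0.0997 or 0.95 mA.
The root I_D = 0.95 mA gives V_GS = 0.93 V ≤ V_t, so take I_D = 0.0997 mA.
Then V_GS = 1.95 V and V_DS = V_DD − I_D(R_D+R_S) = 19 − 0.0997×1.88 = 18.8 V.
Saturation requires V_DS ≥ V_GS − V_t = 0.25 V; 18.8 ≥ 0.25 ✓.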